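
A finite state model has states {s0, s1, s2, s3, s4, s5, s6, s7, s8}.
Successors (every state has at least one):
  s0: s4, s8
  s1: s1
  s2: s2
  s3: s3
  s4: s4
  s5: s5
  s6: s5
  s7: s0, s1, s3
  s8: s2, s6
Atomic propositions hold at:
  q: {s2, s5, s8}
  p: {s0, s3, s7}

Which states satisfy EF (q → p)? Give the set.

{s0, s1, s3, s4, s6, s7, s8}

Sat(q → p) = {s0, s1, s3, s4, s6, s7}
EF (q → p): least fixpoint, start Z0 = {s0, s1, s3, s4, s6, s7}, add states with some successor in Z. Z1 = {s0, s1, s3, s4, s6, s7, s8}; fixed.
Sat(EF (q → p)) = {s0, s1, s3, s4, s6, s7, s8}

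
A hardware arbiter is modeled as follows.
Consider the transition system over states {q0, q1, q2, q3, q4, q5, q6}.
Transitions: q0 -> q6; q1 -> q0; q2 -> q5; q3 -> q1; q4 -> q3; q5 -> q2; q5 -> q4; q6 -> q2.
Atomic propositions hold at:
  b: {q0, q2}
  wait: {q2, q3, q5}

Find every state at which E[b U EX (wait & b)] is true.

{q0, q2, q5, q6}

Sat(wait & b) = {q2}
Sat(EX (wait & b)) = {s : some successor in {q2}} = {q5, q6}
E[b U EX (wait & b)]: least fixpoint, start Z0 = Sat(EX (wait & b)) = {q5, q6}, add states in Sat(b) with some successor in Z. Z1 = {q0, q2, q5, q6}; fixed.
Sat(E[b U EX (wait & b)]) = {q0, q2, q5, q6}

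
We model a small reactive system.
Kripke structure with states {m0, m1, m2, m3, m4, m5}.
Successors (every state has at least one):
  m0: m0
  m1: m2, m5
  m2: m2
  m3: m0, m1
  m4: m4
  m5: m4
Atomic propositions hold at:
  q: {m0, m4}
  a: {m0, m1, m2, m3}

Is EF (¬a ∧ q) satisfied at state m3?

Sat(¬a) = {m4, m5}
Sat(¬a ∧ q) = {m4}
EF (¬a ∧ q): least fixpoint, start Z0 = {m4}, add states with some successor in Z. Z1 = {m4, m5}; Z2 = {m1, m4, m5}; Z3 = {m1, m3, m4, m5}; fixed.
Sat(EF (¬a ∧ q)) = {m1, m3, m4, m5}
m3 ∈ Sat(EF (¬a ∧ q)) = {m1, m3, m4, m5}, so the formula holds at m3.

Yes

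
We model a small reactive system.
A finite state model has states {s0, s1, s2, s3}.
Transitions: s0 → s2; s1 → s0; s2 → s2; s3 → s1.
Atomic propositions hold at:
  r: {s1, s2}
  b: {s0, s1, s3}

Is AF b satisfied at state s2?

AF b: least fixpoint, start Z0 = {s0, s1, s3}, add states with every successor in Z. Already a fixed point.
Sat(AF b) = {s0, s1, s3}
s2 ∉ Sat(AF b) = {s0, s1, s3}, so the formula does not hold at s2.

No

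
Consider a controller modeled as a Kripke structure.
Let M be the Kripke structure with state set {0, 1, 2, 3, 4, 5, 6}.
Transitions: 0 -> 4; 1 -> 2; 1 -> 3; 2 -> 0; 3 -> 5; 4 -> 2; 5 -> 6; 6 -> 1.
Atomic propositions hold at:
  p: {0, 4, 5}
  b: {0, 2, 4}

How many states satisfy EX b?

Sat(EX b) = {s : some successor in {0, 2, 4}} = {0, 1, 2, 4}
|Sat(EX b)| = |{0, 1, 2, 4}| = 4.

4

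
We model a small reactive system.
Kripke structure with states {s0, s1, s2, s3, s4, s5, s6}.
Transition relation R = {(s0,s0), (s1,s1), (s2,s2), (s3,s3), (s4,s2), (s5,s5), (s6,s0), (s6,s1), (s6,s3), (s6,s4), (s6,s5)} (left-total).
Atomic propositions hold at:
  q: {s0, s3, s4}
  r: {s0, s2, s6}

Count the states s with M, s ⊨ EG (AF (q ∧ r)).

Sat(q ∧ r) = {s0}
AF (q ∧ r): least fixpoint, start Z0 = {s0}, add states with every successor in Z. Already a fixed point.
Sat(AF (q ∧ r)) = {s0}
EG (AF (q ∧ r)): greatest fixpoint, start Z0 = {s0}, keep only states in Sat with some successor in Z. Already a fixed point.
Sat(EG (AF (q ∧ r))) = {s0}
|Sat(EG (AF (q ∧ r)))| = |{s0}| = 1.

1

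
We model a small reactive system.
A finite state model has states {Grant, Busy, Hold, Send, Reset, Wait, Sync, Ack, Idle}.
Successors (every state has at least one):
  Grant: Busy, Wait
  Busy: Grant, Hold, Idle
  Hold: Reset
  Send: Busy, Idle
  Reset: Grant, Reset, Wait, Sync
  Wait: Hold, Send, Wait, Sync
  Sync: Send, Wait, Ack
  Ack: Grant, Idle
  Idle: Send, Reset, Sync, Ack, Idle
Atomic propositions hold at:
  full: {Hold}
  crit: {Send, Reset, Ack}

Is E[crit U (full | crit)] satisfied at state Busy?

No

Sat(full | crit) = {Hold, Send, Reset, Ack}
E[crit U (full | crit)]: least fixpoint, start Z0 = Sat((full | crit)) = {Hold, Send, Reset, Ack}, add states in Sat(crit) with some successor in Z. Already a fixed point.
Sat(E[crit U (full | crit)]) = {Hold, Send, Reset, Ack}
Busy ∉ Sat(E[crit U (full | crit)]) = {Hold, Send, Reset, Ack}, so the formula does not hold at Busy.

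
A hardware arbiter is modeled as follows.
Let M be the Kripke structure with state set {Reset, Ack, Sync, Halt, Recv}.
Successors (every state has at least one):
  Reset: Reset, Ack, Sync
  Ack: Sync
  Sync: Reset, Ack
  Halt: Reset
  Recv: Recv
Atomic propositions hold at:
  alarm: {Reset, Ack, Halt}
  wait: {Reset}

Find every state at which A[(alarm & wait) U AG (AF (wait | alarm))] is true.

{Reset, Ack, Sync, Halt}

Sat(alarm & wait) = {Reset}
Sat(wait | alarm) = {Reset, Ack, Halt}
AF (wait | alarm): least fixpoint, start Z0 = {Reset, Ack, Halt}, add states with every successor in Z. Z1 = {Reset, Ack, Sync, Halt}; fixed.
Sat(AF (wait | alarm)) = {Reset, Ack, Sync, Halt}
AG (AF (wait | alarm)): greatest fixpoint, start Z0 = {Reset, Ack, Sync, Halt}, keep only states in Sat with every successor in Z. Already a fixed point.
Sat(AG (AF (wait | alarm))) = {Reset, Ack, Sync, Halt}
A[(alarm & wait) U AG (AF (wait | alarm))]: least fixpoint, start Z0 = Sat(AG (AF (wait | alarm))) = {Reset, Ack, Sync, Halt}, add states in Sat(alarm & wait) with every successor in Z. Already a fixed point.
Sat(A[(alarm & wait) U AG (AF (wait | alarm))]) = {Reset, Ack, Sync, Halt}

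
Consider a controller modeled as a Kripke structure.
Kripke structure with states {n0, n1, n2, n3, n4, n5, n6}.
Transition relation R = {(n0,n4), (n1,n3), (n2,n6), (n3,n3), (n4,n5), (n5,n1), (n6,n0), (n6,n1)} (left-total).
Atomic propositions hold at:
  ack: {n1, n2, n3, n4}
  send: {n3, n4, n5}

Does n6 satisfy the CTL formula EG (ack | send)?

Sat(ack | send) = {n1, n2, n3, n4, n5}
EG (ack | send): greatest fixpoint, start Z0 = {n1, n2, n3, n4, n5}, keep only states in Sat with some successor in Z. Z1 = {n1, n3, n4, n5}; fixed.
Sat(EG (ack | send)) = {n1, n3, n4, n5}
n6 ∉ Sat(EG (ack | send)) = {n1, n3, n4, n5}, so the formula does not hold at n6.

No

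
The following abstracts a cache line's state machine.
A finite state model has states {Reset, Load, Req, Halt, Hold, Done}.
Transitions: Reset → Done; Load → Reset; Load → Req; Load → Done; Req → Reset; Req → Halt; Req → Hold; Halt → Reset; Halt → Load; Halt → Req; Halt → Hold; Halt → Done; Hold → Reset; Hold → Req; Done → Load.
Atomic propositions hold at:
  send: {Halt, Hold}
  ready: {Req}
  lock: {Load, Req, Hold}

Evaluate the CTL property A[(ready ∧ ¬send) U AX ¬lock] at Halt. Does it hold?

No

Sat(¬send) = {Reset, Load, Req, Done}
Sat(ready ∧ ¬send) = {Req}
Sat(¬lock) = {Reset, Halt, Done}
Sat(AX ¬lock) = {s : every successor in {Reset, Halt, Done}} = {Reset}
A[(ready ∧ ¬send) U AX ¬lock]: least fixpoint, start Z0 = Sat(AX ¬lock) = {Reset}, add states in Sat(ready ∧ ¬send) with every successor in Z. Already a fixed point.
Sat(A[(ready ∧ ¬send) U AX ¬lock]) = {Reset}
Halt ∉ Sat(A[(ready ∧ ¬send) U AX ¬lock]) = {Reset}, so the formula does not hold at Halt.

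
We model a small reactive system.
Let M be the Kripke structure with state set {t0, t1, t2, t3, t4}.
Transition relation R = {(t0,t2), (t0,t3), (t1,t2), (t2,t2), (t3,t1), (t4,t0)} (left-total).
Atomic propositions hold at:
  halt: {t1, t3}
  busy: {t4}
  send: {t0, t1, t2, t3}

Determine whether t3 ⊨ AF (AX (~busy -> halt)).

Sat(~busy) = {t0, t1, t2, t3}
Sat(~busy -> halt) = {t1, t3, t4}
Sat(AX (~busy -> halt)) = {s : every successor in {t1, t3, t4}} = {t3}
AF (AX (~busy -> halt)): least fixpoint, start Z0 = {t3}, add states with every successor in Z. Already a fixed point.
Sat(AF (AX (~busy -> halt))) = {t3}
t3 ∈ Sat(AF (AX (~busy -> halt))) = {t3}, so the formula holds at t3.

Yes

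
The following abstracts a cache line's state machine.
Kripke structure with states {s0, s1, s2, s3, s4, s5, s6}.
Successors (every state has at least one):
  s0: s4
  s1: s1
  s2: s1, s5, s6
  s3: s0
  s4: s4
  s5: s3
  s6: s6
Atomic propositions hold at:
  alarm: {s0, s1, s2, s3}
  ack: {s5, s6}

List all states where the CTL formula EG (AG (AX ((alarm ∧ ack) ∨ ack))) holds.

{s6}

Sat(alarm ∧ ack) = ∅
Sat((alarm ∧ ack) ∨ ack) = {s5, s6}
Sat(AX ((alarm ∧ ack) ∨ ack)) = {s : every successor in {s5, s6}} = {s6}
AG (AX ((alarm ∧ ack) ∨ ack)): greatest fixpoint, start Z0 = {s6}, keep only states in Sat with every successor in Z. Already a fixed point.
Sat(AG (AX ((alarm ∧ ack) ∨ ack))) = {s6}
EG (AG (AX ((alarm ∧ ack) ∨ ack))): greatest fixpoint, start Z0 = {s6}, keep only states in Sat with some successor in Z. Already a fixed point.
Sat(EG (AG (AX ((alarm ∧ ack) ∨ ack)))) = {s6}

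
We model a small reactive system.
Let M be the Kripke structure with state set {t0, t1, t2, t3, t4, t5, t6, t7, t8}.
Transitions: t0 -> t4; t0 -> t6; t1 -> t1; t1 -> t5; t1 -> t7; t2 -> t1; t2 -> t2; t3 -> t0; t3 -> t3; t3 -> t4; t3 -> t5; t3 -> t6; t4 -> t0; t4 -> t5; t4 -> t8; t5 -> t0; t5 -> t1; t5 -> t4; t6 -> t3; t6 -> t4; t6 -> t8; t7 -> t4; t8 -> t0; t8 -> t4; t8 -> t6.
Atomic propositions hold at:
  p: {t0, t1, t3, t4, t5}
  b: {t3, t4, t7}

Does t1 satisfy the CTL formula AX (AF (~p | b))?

No

Sat(~p) = {t2, t6, t7, t8}
Sat(~p | b) = {t2, t3, t4, t6, t7, t8}
AF (~p | b): least fixpoint, start Z0 = {t2, t3, t4, t6, t7, t8}, add states with every successor in Z. Z1 = {t0, t2, t3, t4, t6, t7, t8}; fixed.
Sat(AF (~p | b)) = {t0, t2, t3, t4, t6, t7, t8}
Sat(AX (AF (~p | b))) = {s : every successor in {t0, t2, t3, t4, t6, t7, t8}} = {t0, t6, t7, t8}
t1 ∉ Sat(AX (AF (~p | b))) = {t0, t6, t7, t8}, so the formula does not hold at t1.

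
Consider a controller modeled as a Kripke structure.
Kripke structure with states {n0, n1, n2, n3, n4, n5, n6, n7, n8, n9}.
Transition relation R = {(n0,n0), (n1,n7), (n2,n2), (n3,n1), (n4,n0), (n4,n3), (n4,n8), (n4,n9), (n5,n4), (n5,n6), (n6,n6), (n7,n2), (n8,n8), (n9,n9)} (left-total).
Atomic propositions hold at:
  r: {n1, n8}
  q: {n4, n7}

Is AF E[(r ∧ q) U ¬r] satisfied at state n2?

Yes

Sat(r ∧ q) = ∅
Sat(¬r) = {n0, n2, n3, n4, n5, n6, n7, n9}
E[(r ∧ q) U ¬r]: least fixpoint, start Z0 = Sat(¬r) = {n0, n2, n3, n4, n5, n6, n7, n9}, add states in Sat(r ∧ q) with some successor in Z. Already a fixed point.
Sat(E[(r ∧ q) U ¬r]) = {n0, n2, n3, n4, n5, n6, n7, n9}
AF E[(r ∧ q) U ¬r]: least fixpoint, start Z0 = {n0, n2, n3, n4, n5, n6, n7, n9}, add states with every successor in Z. Z1 = {n0, n1, n2, n3, n4, n5, n6, n7, n9}; fixed.
Sat(AF E[(r ∧ q) U ¬r]) = {n0, n1, n2, n3, n4, n5, n6, n7, n9}
n2 ∈ Sat(AF E[(r ∧ q) U ¬r]) = {n0, n1, n2, n3, n4, n5, n6, n7, n9}, so the formula holds at n2.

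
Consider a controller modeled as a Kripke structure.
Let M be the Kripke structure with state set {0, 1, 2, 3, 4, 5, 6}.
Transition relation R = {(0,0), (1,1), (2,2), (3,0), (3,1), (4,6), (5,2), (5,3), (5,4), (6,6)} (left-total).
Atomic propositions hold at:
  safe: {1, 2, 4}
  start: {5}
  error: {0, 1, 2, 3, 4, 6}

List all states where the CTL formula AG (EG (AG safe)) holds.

AG safe: greatest fixpoint, start Z0 = {1, 2, 4}, keep only states in Sat with every successor in Z. Z1 = {1, 2}; fixed.
Sat(AG safe) = {1, 2}
EG (AG safe): greatest fixpoint, start Z0 = {1, 2}, keep only states in Sat with some successor in Z. Already a fixed point.
Sat(EG (AG safe)) = {1, 2}
AG (EG (AG safe)): greatest fixpoint, start Z0 = {1, 2}, keep only states in Sat with every successor in Z. Already a fixed point.
Sat(AG (EG (AG safe))) = {1, 2}

{1, 2}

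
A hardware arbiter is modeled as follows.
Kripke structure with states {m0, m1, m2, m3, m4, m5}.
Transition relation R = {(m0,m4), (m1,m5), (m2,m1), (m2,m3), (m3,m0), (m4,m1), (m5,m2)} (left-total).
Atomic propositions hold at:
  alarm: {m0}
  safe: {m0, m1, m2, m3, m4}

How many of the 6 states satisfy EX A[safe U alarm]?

A[safe U alarm]: least fixpoint, start Z0 = Sat(alarm) = {m0}, add states in Sat(safe) with every successor in Z. Z1 = {m0, m3}; fixed.
Sat(A[safe U alarm]) = {m0, m3}
Sat(EX A[safe U alarm]) = {s : some successor in {m0, m3}} = {m2, m3}
|Sat(EX A[safe U alarm])| = |{m2, m3}| = 2.

2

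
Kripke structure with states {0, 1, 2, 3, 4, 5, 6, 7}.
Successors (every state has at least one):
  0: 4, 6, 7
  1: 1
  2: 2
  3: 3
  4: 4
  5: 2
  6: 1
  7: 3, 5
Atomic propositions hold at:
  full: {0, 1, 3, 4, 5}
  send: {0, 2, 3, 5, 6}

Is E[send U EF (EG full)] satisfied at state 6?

Yes

EG full: greatest fixpoint, start Z0 = {0, 1, 3, 4, 5}, keep only states in Sat with some successor in Z. Z1 = {0, 1, 3, 4}; fixed.
Sat(EG full) = {0, 1, 3, 4}
EF (EG full): least fixpoint, start Z0 = {0, 1, 3, 4}, add states with some successor in Z. Z1 = {0, 1, 3, 4, 6, 7}; fixed.
Sat(EF (EG full)) = {0, 1, 3, 4, 6, 7}
E[send U EF (EG full)]: least fixpoint, start Z0 = Sat(EF (EG full)) = {0, 1, 3, 4, 6, 7}, add states in Sat(send) with some successor in Z. Already a fixed point.
Sat(E[send U EF (EG full)]) = {0, 1, 3, 4, 6, 7}
6 ∈ Sat(E[send U EF (EG full)]) = {0, 1, 3, 4, 6, 7}, so the formula holds at 6.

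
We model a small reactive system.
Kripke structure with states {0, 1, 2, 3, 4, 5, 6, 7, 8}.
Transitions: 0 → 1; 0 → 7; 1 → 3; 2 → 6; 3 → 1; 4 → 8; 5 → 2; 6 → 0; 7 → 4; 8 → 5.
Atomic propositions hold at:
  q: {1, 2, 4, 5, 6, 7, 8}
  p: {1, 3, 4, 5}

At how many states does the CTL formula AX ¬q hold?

2

Sat(¬q) = {0, 3}
Sat(AX ¬q) = {s : every successor in {0, 3}} = {1, 6}
|Sat(AX ¬q)| = |{1, 6}| = 2.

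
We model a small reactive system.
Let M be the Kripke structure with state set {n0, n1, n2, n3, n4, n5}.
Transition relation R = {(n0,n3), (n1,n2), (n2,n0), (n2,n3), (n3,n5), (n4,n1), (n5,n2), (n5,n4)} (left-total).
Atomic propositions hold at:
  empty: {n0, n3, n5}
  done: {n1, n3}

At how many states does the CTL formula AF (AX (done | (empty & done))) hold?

2

Sat(empty & done) = {n3}
Sat(done | (empty & done)) = {n1, n3}
Sat(AX (done | (empty & done))) = {s : every successor in {n1, n3}} = {n0, n4}
AF (AX (done | (empty & done))): least fixpoint, start Z0 = {n0, n4}, add states with every successor in Z. Already a fixed point.
Sat(AF (AX (done | (empty & done)))) = {n0, n4}
|Sat(AF (AX (done | (empty & done))))| = |{n0, n4}| = 2.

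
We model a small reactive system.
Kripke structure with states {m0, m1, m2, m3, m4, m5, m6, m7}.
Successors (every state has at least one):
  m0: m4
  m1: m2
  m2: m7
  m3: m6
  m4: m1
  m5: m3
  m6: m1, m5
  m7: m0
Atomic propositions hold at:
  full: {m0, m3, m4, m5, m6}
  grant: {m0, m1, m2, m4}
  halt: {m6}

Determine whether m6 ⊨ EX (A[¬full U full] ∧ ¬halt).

Yes

Sat(¬full) = {m1, m2, m7}
A[¬full U full]: least fixpoint, start Z0 = Sat(full) = {m0, m3, m4, m5, m6}, add states in Sat(¬full) with every successor in Z. Z1 = {m0, m3, m4, m5, m6, m7}; Z2 = {m0, m2, m3, m4, m5, m6, m7}; Z3 = {m0, m1, m2, m3, m4, m5, m6, m7}; fixed.
Sat(A[¬full U full]) = {m0, m1, m2, m3, m4, m5, m6, m7}
Sat(¬halt) = {m0, m1, m2, m3, m4, m5, m7}
Sat(A[¬full U full] ∧ ¬halt) = {m0, m1, m2, m3, m4, m5, m7}
Sat(EX (A[¬full U full] ∧ ¬halt)) = {s : some successor in {m0, m1, m2, m3, m4, m5, m7}} = {m0, m1, m2, m4, m5, m6, m7}
m6 ∈ Sat(EX (A[¬full U full] ∧ ¬halt)) = {m0, m1, m2, m4, m5, m6, m7}, so the formula holds at m6.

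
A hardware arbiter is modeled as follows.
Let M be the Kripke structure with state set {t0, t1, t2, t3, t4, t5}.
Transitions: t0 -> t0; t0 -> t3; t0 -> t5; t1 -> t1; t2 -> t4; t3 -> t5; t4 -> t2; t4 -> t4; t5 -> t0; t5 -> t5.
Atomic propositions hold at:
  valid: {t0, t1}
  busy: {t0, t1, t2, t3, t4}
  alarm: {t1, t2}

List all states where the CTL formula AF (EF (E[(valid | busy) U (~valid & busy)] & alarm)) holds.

{t2, t4}

Sat(valid | busy) = {t0, t1, t2, t3, t4}
Sat(~valid) = {t2, t3, t4, t5}
Sat(~valid & busy) = {t2, t3, t4}
E[(valid | busy) U (~valid & busy)]: least fixpoint, start Z0 = Sat((~valid & busy)) = {t2, t3, t4}, add states in Sat(valid | busy) with some successor in Z. Z1 = {t0, t2, t3, t4}; fixed.
Sat(E[(valid | busy) U (~valid & busy)]) = {t0, t2, t3, t4}
Sat(E[(valid | busy) U (~valid & busy)] & alarm) = {t2}
EF (E[(valid | busy) U (~valid & busy)] & alarm): least fixpoint, start Z0 = {t2}, add states with some successor in Z. Z1 = {t2, t4}; fixed.
Sat(EF (E[(valid | busy) U (~valid & busy)] & alarm)) = {t2, t4}
AF (EF (E[(valid | busy) U (~valid & busy)] & alarm)): least fixpoint, start Z0 = {t2, t4}, add states with every successor in Z. Already a fixed point.
Sat(AF (EF (E[(valid | busy) U (~valid & busy)] & alarm))) = {t2, t4}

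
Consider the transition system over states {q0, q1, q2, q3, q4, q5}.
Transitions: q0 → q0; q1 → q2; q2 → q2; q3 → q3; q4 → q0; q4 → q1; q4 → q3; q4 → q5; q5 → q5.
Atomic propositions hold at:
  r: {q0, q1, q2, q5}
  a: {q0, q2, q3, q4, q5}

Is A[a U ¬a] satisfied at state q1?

Sat(¬a) = {q1}
A[a U ¬a]: least fixpoint, start Z0 = Sat(¬a) = {q1}, add states in Sat(a) with every successor in Z. Already a fixed point.
Sat(A[a U ¬a]) = {q1}
q1 ∈ Sat(A[a U ¬a]) = {q1}, so the formula holds at q1.

Yes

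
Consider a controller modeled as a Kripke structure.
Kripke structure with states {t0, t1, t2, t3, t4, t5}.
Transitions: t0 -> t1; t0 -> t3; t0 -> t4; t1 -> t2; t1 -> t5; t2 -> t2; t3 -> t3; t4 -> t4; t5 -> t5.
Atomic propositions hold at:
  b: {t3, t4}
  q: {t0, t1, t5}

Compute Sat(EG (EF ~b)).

{t0, t1, t2, t5}

Sat(~b) = {t0, t1, t2, t5}
EF ~b: least fixpoint, start Z0 = {t0, t1, t2, t5}, add states with some successor in Z. Already a fixed point.
Sat(EF ~b) = {t0, t1, t2, t5}
EG (EF ~b): greatest fixpoint, start Z0 = {t0, t1, t2, t5}, keep only states in Sat with some successor in Z. Already a fixed point.
Sat(EG (EF ~b)) = {t0, t1, t2, t5}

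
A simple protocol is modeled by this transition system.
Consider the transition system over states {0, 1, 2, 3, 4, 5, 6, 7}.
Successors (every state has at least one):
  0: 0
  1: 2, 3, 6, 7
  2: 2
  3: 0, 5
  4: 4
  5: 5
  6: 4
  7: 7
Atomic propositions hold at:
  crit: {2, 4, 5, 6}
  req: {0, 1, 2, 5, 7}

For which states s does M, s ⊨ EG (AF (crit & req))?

{2, 5}

Sat(crit & req) = {2, 5}
AF (crit & req): least fixpoint, start Z0 = {2, 5}, add states with every successor in Z. Already a fixed point.
Sat(AF (crit & req)) = {2, 5}
EG (AF (crit & req)): greatest fixpoint, start Z0 = {2, 5}, keep only states in Sat with some successor in Z. Already a fixed point.
Sat(EG (AF (crit & req))) = {2, 5}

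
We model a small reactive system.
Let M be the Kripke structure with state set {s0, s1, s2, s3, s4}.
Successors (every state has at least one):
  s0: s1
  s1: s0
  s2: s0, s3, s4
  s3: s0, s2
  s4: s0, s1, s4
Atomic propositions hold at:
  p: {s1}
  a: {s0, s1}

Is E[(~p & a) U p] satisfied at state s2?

Sat(~p) = {s0, s2, s3, s4}
Sat(~p & a) = {s0}
E[(~p & a) U p]: least fixpoint, start Z0 = Sat(p) = {s1}, add states in Sat(~p & a) with some successor in Z. Z1 = {s0, s1}; fixed.
Sat(E[(~p & a) U p]) = {s0, s1}
s2 ∉ Sat(E[(~p & a) U p]) = {s0, s1}, so the formula does not hold at s2.

No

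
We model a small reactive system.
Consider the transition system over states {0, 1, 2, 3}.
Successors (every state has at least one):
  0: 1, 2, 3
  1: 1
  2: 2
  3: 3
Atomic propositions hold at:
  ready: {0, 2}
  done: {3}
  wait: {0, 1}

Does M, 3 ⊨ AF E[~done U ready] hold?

Sat(~done) = {0, 1, 2}
E[~done U ready]: least fixpoint, start Z0 = Sat(ready) = {0, 2}, add states in Sat(~done) with some successor in Z. Already a fixed point.
Sat(E[~done U ready]) = {0, 2}
AF E[~done U ready]: least fixpoint, start Z0 = {0, 2}, add states with every successor in Z. Already a fixed point.
Sat(AF E[~done U ready]) = {0, 2}
3 ∉ Sat(AF E[~done U ready]) = {0, 2}, so the formula does not hold at 3.

No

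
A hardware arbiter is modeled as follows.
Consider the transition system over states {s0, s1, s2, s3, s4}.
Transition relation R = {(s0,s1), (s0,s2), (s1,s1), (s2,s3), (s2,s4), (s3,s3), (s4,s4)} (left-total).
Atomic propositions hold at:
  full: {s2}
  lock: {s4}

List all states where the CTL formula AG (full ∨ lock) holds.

Sat(full ∨ lock) = {s2, s4}
AG (full ∨ lock): greatest fixpoint, start Z0 = {s2, s4}, keep only states in Sat with every successor in Z. Z1 = {s4}; fixed.
Sat(AG (full ∨ lock)) = {s4}

{s4}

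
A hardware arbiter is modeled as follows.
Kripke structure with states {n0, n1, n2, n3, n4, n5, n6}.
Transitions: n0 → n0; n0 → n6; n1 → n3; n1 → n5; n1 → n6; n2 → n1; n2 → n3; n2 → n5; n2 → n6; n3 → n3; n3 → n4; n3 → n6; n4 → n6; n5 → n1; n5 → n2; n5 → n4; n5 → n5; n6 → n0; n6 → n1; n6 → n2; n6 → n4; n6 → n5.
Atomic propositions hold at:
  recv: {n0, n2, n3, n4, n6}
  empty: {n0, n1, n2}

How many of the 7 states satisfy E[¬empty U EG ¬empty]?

4

Sat(¬empty) = {n3, n4, n5, n6}
EG ¬empty: greatest fixpoint, start Z0 = {n3, n4, n5, n6}, keep only states in Sat with some successor in Z. Already a fixed point.
Sat(EG ¬empty) = {n3, n4, n5, n6}
E[¬empty U EG ¬empty]: least fixpoint, start Z0 = Sat(EG ¬empty) = {n3, n4, n5, n6}, add states in Sat(¬empty) with some successor in Z. Already a fixed point.
Sat(E[¬empty U EG ¬empty]) = {n3, n4, n5, n6}
|Sat(E[¬empty U EG ¬empty])| = |{n3, n4, n5, n6}| = 4.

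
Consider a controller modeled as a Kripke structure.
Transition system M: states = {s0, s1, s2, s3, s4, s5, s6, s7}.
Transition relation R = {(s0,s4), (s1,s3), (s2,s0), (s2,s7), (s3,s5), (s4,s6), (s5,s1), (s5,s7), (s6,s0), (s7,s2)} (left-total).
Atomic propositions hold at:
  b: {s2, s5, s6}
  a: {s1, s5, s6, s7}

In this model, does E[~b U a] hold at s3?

Yes

Sat(~b) = {s0, s1, s3, s4, s7}
E[~b U a]: least fixpoint, start Z0 = Sat(a) = {s1, s5, s6, s7}, add states in Sat(~b) with some successor in Z. Z1 = {s1, s3, s4, s5, s6, s7}; Z2 = {s0, s1, s3, s4, s5, s6, s7}; fixed.
Sat(E[~b U a]) = {s0, s1, s3, s4, s5, s6, s7}
s3 ∈ Sat(E[~b U a]) = {s0, s1, s3, s4, s5, s6, s7}, so the formula holds at s3.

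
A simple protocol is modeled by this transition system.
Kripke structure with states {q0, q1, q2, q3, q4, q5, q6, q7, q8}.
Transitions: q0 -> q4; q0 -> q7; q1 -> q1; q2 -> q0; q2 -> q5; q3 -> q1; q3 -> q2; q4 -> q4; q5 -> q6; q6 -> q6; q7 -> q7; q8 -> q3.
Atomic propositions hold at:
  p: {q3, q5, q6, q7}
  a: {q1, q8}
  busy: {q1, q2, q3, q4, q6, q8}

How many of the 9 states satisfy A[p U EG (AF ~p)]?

Sat(~p) = {q0, q1, q2, q4, q8}
AF ~p: least fixpoint, start Z0 = {q0, q1, q2, q4, q8}, add states with every successor in Z. Z1 = {q0, q1, q2, q3, q4, q8}; fixed.
Sat(AF ~p) = {q0, q1, q2, q3, q4, q8}
EG (AF ~p): greatest fixpoint, start Z0 = {q0, q1, q2, q3, q4, q8}, keep only states in Sat with some successor in Z. Already a fixed point.
Sat(EG (AF ~p)) = {q0, q1, q2, q3, q4, q8}
A[p U EG (AF ~p)]: least fixpoint, start Z0 = Sat(EG (AF ~p)) = {q0, q1, q2, q3, q4, q8}, add states in Sat(p) with every successor in Z. Already a fixed point.
Sat(A[p U EG (AF ~p)]) = {q0, q1, q2, q3, q4, q8}
|Sat(A[p U EG (AF ~p)])| = |{q0, q1, q2, q3, q4, q8}| = 6.

6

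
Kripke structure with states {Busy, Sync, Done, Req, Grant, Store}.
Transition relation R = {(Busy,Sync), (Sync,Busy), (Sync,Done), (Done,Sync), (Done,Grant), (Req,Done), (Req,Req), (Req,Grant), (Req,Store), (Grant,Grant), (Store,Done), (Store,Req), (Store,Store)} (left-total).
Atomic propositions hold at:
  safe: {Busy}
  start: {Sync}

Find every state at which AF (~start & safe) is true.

Sat(~start) = {Busy, Done, Req, Grant, Store}
Sat(~start & safe) = {Busy}
AF (~start & safe): least fixpoint, start Z0 = {Busy}, add states with every successor in Z. Already a fixed point.
Sat(AF (~start & safe)) = {Busy}

{Busy}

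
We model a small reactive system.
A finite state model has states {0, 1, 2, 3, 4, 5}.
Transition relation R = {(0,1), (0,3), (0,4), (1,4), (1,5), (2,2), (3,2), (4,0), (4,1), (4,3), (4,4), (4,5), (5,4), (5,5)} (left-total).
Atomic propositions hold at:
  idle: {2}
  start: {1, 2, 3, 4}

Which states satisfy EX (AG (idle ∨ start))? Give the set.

Sat(idle ∨ start) = {1, 2, 3, 4}
AG (idle ∨ start): greatest fixpoint, start Z0 = {1, 2, 3, 4}, keep only states in Sat with every successor in Z. Z1 = {2, 3}; fixed.
Sat(AG (idle ∨ start)) = {2, 3}
Sat(EX (AG (idle ∨ start))) = {s : some successor in {2, 3}} = {0, 2, 3, 4}

{0, 2, 3, 4}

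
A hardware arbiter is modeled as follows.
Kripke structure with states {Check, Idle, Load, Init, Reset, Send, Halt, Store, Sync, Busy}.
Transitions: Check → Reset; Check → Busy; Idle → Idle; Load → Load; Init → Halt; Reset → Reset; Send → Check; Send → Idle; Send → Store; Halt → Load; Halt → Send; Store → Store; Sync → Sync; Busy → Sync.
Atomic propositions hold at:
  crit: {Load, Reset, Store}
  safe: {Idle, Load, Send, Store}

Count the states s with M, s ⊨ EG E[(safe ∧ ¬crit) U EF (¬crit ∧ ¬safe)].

6

Sat(¬crit) = {Check, Idle, Init, Send, Halt, Sync, Busy}
Sat(safe ∧ ¬crit) = {Idle, Send}
Sat(¬safe) = {Check, Init, Reset, Halt, Sync, Busy}
Sat(¬crit ∧ ¬safe) = {Check, Init, Halt, Sync, Busy}
EF (¬crit ∧ ¬safe): least fixpoint, start Z0 = {Check, Init, Halt, Sync, Busy}, add states with some successor in Z. Z1 = {Check, Init, Send, Halt, Sync, Busy}; fixed.
Sat(EF (¬crit ∧ ¬safe)) = {Check, Init, Send, Halt, Sync, Busy}
E[(safe ∧ ¬crit) U EF (¬crit ∧ ¬safe)]: least fixpoint, start Z0 = Sat(EF (¬crit ∧ ¬safe)) = {Check, Init, Send, Halt, Sync, Busy}, add states in Sat(safe ∧ ¬crit) with some successor in Z. Already a fixed point.
Sat(E[(safe ∧ ¬crit) U EF (¬crit ∧ ¬safe)]) = {Check, Init, Send, Halt, Sync, Busy}
EG E[(safe ∧ ¬crit) U EF (¬crit ∧ ¬safe)]: greatest fixpoint, start Z0 = {Check, Init, Send, Halt, Sync, Busy}, keep only states in Sat with some successor in Z. Already a fixed point.
Sat(EG E[(safe ∧ ¬crit) U EF (¬crit ∧ ¬safe)]) = {Check, Init, Send, Halt, Sync, Busy}
|Sat(EG E[(safe ∧ ¬crit) U EF (¬crit ∧ ¬safe)])| = |{Check, Init, Send, Halt, Sync, Busy}| = 6.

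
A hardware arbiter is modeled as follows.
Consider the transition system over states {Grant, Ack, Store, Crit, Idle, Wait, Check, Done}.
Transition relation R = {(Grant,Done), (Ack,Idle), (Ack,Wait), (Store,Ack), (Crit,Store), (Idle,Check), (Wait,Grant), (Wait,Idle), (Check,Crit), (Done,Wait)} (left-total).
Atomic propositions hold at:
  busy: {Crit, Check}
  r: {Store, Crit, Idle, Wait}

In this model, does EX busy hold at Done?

Sat(EX busy) = {s : some successor in {Crit, Check}} = {Idle, Check}
Done ∉ Sat(EX busy) = {Idle, Check}, so the formula does not hold at Done.

No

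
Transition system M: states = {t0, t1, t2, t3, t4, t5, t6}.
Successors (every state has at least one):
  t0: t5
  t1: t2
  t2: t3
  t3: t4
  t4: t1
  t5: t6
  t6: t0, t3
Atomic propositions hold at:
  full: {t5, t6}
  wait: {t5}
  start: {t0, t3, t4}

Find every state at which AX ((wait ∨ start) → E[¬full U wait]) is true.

{t0, t1, t4, t5}

Sat(wait ∨ start) = {t0, t3, t4, t5}
Sat(¬full) = {t0, t1, t2, t3, t4}
E[¬full U wait]: least fixpoint, start Z0 = Sat(wait) = {t5}, add states in Sat(¬full) with some successor in Z. Z1 = {t0, t5}; fixed.
Sat(E[¬full U wait]) = {t0, t5}
Sat((wait ∨ start) → E[¬full U wait]) = {t0, t1, t2, t5, t6}
Sat(AX ((wait ∨ start) → E[¬full U wait])) = {s : every successor in {t0, t1, t2, t5, t6}} = {t0, t1, t4, t5}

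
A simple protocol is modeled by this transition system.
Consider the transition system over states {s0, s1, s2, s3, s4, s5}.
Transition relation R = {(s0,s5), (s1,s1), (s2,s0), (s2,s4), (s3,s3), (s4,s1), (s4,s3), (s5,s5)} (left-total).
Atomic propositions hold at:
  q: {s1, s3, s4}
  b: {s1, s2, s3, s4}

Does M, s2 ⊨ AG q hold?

AG q: greatest fixpoint, start Z0 = {s1, s3, s4}, keep only states in Sat with every successor in Z. Already a fixed point.
Sat(AG q) = {s1, s3, s4}
s2 ∉ Sat(AG q) = {s1, s3, s4}, so the formula does not hold at s2.

No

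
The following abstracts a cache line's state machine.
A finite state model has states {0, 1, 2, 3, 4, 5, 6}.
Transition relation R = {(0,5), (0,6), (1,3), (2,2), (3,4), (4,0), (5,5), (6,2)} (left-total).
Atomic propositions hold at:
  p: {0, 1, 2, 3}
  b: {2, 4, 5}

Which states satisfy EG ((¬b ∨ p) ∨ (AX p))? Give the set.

{0, 1, 2, 3, 4, 6}

Sat(¬b) = {0, 1, 3, 6}
Sat(¬b ∨ p) = {0, 1, 2, 3, 6}
Sat(AX p) = {s : every successor in {0, 1, 2, 3}} = {1, 2, 4, 6}
Sat((¬b ∨ p) ∨ (AX p)) = {0, 1, 2, 3, 4, 6}
EG ((¬b ∨ p) ∨ (AX p)): greatest fixpoint, start Z0 = {0, 1, 2, 3, 4, 6}, keep only states in Sat with some successor in Z. Already a fixed point.
Sat(EG ((¬b ∨ p) ∨ (AX p))) = {0, 1, 2, 3, 4, 6}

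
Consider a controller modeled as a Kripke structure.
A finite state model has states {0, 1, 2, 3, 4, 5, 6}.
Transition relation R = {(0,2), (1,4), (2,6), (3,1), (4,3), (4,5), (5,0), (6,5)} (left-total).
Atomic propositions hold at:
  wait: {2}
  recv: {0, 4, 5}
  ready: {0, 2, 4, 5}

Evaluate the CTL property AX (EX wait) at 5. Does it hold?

Sat(EX wait) = {s : some successor in {2}} = {0}
Sat(AX (EX wait)) = {s : every successor in {0}} = {5}
5 ∈ Sat(AX (EX wait)) = {5}, so the formula holds at 5.

Yes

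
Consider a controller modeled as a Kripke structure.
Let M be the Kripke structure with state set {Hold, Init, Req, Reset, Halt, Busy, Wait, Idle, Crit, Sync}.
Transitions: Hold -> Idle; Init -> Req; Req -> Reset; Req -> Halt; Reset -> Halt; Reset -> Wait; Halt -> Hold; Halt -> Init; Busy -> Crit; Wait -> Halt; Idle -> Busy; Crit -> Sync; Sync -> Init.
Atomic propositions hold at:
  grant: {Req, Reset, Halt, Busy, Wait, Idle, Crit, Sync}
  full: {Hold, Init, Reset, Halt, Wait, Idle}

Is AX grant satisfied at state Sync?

Sat(AX grant) = {s : every successor in {Req, Reset, Halt, Busy, Wait, Idle, Crit, Sync}} = {Hold, Init, Req, Reset, Busy, Wait, Idle, Crit}
Sync ∉ Sat(AX grant) = {Hold, Init, Req, Reset, Busy, Wait, Idle, Crit}, so the formula does not hold at Sync.

No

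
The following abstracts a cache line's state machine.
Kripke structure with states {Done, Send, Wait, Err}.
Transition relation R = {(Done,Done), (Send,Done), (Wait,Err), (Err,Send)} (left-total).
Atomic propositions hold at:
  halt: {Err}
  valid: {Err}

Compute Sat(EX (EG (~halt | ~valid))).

Sat(~halt) = {Done, Send, Wait}
Sat(~valid) = {Done, Send, Wait}
Sat(~halt | ~valid) = {Done, Send, Wait}
EG (~halt | ~valid): greatest fixpoint, start Z0 = {Done, Send, Wait}, keep only states in Sat with some successor in Z. Z1 = {Done, Send}; fixed.
Sat(EG (~halt | ~valid)) = {Done, Send}
Sat(EX (EG (~halt | ~valid))) = {s : some successor in {Done, Send}} = {Done, Send, Err}

{Done, Send, Err}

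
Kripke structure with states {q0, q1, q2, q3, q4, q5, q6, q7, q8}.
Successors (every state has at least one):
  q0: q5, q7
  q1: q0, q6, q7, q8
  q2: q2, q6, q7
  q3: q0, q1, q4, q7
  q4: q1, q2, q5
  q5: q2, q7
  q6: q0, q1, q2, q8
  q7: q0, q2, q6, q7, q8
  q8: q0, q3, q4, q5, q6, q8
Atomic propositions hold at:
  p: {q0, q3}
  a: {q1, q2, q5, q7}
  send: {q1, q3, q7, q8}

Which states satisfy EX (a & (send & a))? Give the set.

{q0, q1, q2, q3, q4, q5, q6, q7}

Sat(send & a) = {q1, q7}
Sat(a & (send & a)) = {q1, q7}
Sat(EX (a & (send & a))) = {s : some successor in {q1, q7}} = {q0, q1, q2, q3, q4, q5, q6, q7}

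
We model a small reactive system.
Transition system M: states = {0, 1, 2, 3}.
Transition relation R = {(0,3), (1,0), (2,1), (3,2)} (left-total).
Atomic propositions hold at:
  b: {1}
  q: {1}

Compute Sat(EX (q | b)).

Sat(q | b) = {1}
Sat(EX (q | b)) = {s : some successor in {1}} = {2}

{2}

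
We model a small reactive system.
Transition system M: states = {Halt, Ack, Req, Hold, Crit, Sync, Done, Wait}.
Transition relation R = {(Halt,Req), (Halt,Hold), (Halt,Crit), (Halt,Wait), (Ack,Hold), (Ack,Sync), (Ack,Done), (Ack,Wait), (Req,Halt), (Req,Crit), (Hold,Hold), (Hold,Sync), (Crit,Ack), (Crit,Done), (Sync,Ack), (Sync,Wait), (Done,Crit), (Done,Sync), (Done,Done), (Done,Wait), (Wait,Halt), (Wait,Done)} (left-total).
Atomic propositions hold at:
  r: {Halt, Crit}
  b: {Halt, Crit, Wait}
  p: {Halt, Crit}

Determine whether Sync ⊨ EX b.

Sat(EX b) = {s : some successor in {Halt, Crit, Wait}} = {Halt, Ack, Req, Sync, Done, Wait}
Sync ∈ Sat(EX b) = {Halt, Ack, Req, Sync, Done, Wait}, so the formula holds at Sync.

Yes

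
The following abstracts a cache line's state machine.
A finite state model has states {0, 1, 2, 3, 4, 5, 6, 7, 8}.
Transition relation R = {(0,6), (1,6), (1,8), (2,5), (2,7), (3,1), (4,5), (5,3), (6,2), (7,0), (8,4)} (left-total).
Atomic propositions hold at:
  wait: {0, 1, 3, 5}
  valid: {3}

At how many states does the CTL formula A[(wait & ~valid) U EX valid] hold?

1

Sat(~valid) = {0, 1, 2, 4, 5, 6, 7, 8}
Sat(wait & ~valid) = {0, 1, 5}
Sat(EX valid) = {s : some successor in {3}} = {5}
A[(wait & ~valid) U EX valid]: least fixpoint, start Z0 = Sat(EX valid) = {5}, add states in Sat(wait & ~valid) with every successor in Z. Already a fixed point.
Sat(A[(wait & ~valid) U EX valid]) = {5}
|Sat(A[(wait & ~valid) U EX valid])| = |{5}| = 1.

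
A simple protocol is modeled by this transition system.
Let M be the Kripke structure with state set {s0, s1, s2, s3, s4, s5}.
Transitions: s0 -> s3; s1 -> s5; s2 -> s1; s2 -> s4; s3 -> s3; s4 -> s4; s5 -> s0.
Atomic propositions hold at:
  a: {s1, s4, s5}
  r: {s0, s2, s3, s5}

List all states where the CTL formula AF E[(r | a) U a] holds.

Sat(r | a) = {s0, s1, s2, s3, s4, s5}
E[(r | a) U a]: least fixpoint, start Z0 = Sat(a) = {s1, s4, s5}, add states in Sat(r | a) with some successor in Z. Z1 = {s1, s2, s4, s5}; fixed.
Sat(E[(r | a) U a]) = {s1, s2, s4, s5}
AF E[(r | a) U a]: least fixpoint, start Z0 = {s1, s2, s4, s5}, add states with every successor in Z. Already a fixed point.
Sat(AF E[(r | a) U a]) = {s1, s2, s4, s5}

{s1, s2, s4, s5}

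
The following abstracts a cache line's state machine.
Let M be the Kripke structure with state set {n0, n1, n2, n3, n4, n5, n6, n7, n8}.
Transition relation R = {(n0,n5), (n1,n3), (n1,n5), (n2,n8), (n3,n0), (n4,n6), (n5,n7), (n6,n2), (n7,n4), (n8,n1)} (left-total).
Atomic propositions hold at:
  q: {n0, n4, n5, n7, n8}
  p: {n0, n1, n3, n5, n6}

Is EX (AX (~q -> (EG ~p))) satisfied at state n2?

Sat(~q) = {n1, n2, n3, n6}
Sat(~p) = {n2, n4, n7, n8}
EG ~p: greatest fixpoint, start Z0 = {n2, n4, n7, n8}, keep only states in Sat with some successor in Z. Z1 = {n2, n7}; Z2 = ∅; fixed.
Sat(EG ~p) = ∅
Sat(~q -> (EG ~p)) = {n0, n4, n5, n7, n8}
Sat(AX (~q -> (EG ~p))) = {s : every successor in {n0, n4, n5, n7, n8}} = {n0, n2, n3, n5, n7}
Sat(EX (AX (~q -> (EG ~p)))) = {s : some successor in {n0, n2, n3, n5, n7}} = {n0, n1, n3, n5, n6}
n2 ∉ Sat(EX (AX (~q -> (EG ~p)))) = {n0, n1, n3, n5, n6}, so the formula does not hold at n2.

No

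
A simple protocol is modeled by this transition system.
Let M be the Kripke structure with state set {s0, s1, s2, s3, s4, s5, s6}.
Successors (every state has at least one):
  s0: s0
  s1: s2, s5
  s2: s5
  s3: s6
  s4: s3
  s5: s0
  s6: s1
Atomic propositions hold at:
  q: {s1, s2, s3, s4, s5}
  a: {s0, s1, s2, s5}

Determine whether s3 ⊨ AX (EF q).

Yes

EF q: least fixpoint, start Z0 = {s1, s2, s3, s4, s5}, add states with some successor in Z. Z1 = {s1, s2, s3, s4, s5, s6}; fixed.
Sat(EF q) = {s1, s2, s3, s4, s5, s6}
Sat(AX (EF q)) = {s : every successor in {s1, s2, s3, s4, s5, s6}} = {s1, s2, s3, s4, s6}
s3 ∈ Sat(AX (EF q)) = {s1, s2, s3, s4, s6}, so the formula holds at s3.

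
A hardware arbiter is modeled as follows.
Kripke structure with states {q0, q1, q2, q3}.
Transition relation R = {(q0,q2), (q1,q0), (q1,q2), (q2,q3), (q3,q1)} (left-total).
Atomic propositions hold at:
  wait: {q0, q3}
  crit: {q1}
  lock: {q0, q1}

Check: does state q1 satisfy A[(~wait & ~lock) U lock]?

Sat(~wait) = {q1, q2}
Sat(~lock) = {q2, q3}
Sat(~wait & ~lock) = {q2}
A[(~wait & ~lock) U lock]: least fixpoint, start Z0 = Sat(lock) = {q0, q1}, add states in Sat(~wait & ~lock) with every successor in Z. Already a fixed point.
Sat(A[(~wait & ~lock) U lock]) = {q0, q1}
q1 ∈ Sat(A[(~wait & ~lock) U lock]) = {q0, q1}, so the formula holds at q1.

Yes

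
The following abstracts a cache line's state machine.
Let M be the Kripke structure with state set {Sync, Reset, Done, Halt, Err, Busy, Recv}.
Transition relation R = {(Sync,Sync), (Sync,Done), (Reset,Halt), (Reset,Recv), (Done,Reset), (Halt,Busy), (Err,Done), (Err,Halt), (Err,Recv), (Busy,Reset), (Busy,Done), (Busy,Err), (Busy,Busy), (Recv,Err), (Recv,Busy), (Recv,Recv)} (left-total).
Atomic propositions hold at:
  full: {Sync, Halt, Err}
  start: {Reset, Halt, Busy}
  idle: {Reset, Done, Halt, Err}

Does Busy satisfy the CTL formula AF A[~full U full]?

Sat(~full) = {Reset, Done, Busy, Recv}
A[~full U full]: least fixpoint, start Z0 = Sat(full) = {Sync, Halt, Err}, add states in Sat(~full) with every successor in Z. Already a fixed point.
Sat(A[~full U full]) = {Sync, Halt, Err}
AF A[~full U full]: least fixpoint, start Z0 = {Sync, Halt, Err}, add states with every successor in Z. Already a fixed point.
Sat(AF A[~full U full]) = {Sync, Halt, Err}
Busy ∉ Sat(AF A[~full U full]) = {Sync, Halt, Err}, so the formula does not hold at Busy.

No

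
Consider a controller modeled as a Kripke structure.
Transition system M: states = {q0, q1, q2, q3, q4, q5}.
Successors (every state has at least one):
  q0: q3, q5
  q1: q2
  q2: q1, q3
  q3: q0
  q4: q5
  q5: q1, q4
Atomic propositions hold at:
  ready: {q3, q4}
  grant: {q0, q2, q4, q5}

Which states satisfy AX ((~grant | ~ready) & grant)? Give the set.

Sat(~grant) = {q1, q3}
Sat(~ready) = {q0, q1, q2, q5}
Sat(~grant | ~ready) = {q0, q1, q2, q3, q5}
Sat((~grant | ~ready) & grant) = {q0, q2, q5}
Sat(AX ((~grant | ~ready) & grant)) = {s : every successor in {q0, q2, q5}} = {q1, q3, q4}

{q1, q3, q4}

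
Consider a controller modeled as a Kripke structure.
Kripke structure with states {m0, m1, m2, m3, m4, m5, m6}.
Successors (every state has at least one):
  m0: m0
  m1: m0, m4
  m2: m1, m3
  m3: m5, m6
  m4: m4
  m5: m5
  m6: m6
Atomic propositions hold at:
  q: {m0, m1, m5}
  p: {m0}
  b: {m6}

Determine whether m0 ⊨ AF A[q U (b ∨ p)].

Yes

Sat(b ∨ p) = {m0, m6}
A[q U (b ∨ p)]: least fixpoint, start Z0 = Sat((b ∨ p)) = {m0, m6}, add states in Sat(q) with every successor in Z. Already a fixed point.
Sat(A[q U (b ∨ p)]) = {m0, m6}
AF A[q U (b ∨ p)]: least fixpoint, start Z0 = {m0, m6}, add states with every successor in Z. Already a fixed point.
Sat(AF A[q U (b ∨ p)]) = {m0, m6}
m0 ∈ Sat(AF A[q U (b ∨ p)]) = {m0, m6}, so the formula holds at m0.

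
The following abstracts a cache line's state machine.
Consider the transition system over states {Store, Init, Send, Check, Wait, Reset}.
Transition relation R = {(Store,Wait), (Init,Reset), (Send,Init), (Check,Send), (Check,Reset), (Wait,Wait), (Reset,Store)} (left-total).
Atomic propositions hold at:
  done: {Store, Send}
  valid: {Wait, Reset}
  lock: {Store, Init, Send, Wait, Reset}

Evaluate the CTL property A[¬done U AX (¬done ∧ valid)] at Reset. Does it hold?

Yes

Sat(¬done) = {Init, Check, Wait, Reset}
Sat(¬done ∧ valid) = {Wait, Reset}
Sat(AX (¬done ∧ valid)) = {s : every successor in {Wait, Reset}} = {Store, Init, Wait}
A[¬done U AX (¬done ∧ valid)]: least fixpoint, start Z0 = Sat(AX (¬done ∧ valid)) = {Store, Init, Wait}, add states in Sat(¬done) with every successor in Z. Z1 = {Store, Init, Wait, Reset}; fixed.
Sat(A[¬done U AX (¬done ∧ valid)]) = {Store, Init, Wait, Reset}
Reset ∈ Sat(A[¬done U AX (¬done ∧ valid)]) = {Store, Init, Wait, Reset}, so the formula holds at Reset.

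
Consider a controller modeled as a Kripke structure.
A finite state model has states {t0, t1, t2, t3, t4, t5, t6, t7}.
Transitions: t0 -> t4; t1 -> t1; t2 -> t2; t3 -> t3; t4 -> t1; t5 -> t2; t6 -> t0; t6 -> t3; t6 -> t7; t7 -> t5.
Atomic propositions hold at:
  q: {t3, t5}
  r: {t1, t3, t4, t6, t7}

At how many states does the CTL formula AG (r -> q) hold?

3

Sat(r -> q) = {t0, t2, t3, t5}
AG (r -> q): greatest fixpoint, start Z0 = {t0, t2, t3, t5}, keep only states in Sat with every successor in Z. Z1 = {t2, t3, t5}; fixed.
Sat(AG (r -> q)) = {t2, t3, t5}
|Sat(AG (r -> q))| = |{t2, t3, t5}| = 3.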